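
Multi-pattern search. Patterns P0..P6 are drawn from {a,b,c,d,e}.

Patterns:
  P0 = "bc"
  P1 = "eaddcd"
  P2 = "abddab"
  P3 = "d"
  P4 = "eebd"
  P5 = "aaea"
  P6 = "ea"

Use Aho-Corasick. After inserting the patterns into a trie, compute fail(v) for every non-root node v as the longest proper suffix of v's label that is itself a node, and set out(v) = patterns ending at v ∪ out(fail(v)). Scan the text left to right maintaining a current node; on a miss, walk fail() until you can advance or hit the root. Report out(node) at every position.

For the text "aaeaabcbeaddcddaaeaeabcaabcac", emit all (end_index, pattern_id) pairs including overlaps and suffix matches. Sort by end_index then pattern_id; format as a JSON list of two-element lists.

Construct AC machine:
Trie nodes:
  0='ε' goto a→9 b→1 d→15 e→3
  1='b' goto c→2
  2='bc' goto ·  [P0 ends]
  3='e' goto a→4 e→16
  4='ea' goto d→5  [P6 ends]
  5='ead' goto d→6
  6='eadd' goto c→7
  7='eaddc' goto d→8
  8='eaddcd' goto ·  [P1 ends]
  9='a' goto a→19 b→10
  10='ab' goto d→11
  11='abd' goto d→12
  12='abdd' goto a→13
  13='abdda' goto b→14
  14='abddab' goto ·  [P2 ends]
  15='d' goto ·  [P3 ends]
  16='ee' goto b→17
  17='eeb' goto d→18
  18='eebd' goto ·  [P4 ends]
  19='aa' goto e→20
  20='aae' goto a→21
  21='aaea' goto ·  [P5 ends]

Failure links (BFS by depth):
  fail(1) 'b': from fail(0)=0 chase 'b': 0 ⇒ 0;  out=∅∪out(0)=∅
  fail(3) 'e': from fail(0)=0 chase 'e': 0 ⇒ 0;  out=∅∪out(0)=∅
  fail(9) 'a': from fail(0)=0 chase 'a': 0 ⇒ 0;  out=∅∪out(0)=∅
  fail(15) 'd': from fail(0)=0 chase 'd': 0 ⇒ 0;  out={3}∪out(0)={3}
  fail(2) 'bc': from fail(1)=0 chase 'c': 0 ⇒ 0;  out={0}∪out(0)={0}
  fail(4) 'ea': from fail(3)=0 chase 'a': 0 ⇒ 9;  out={6}∪out(9)={6}
  fail(10) 'ab': from fail(9)=0 chase 'b': 0 ⇒ 1;  out=∅∪out(1)=∅
  fail(16) 'ee': from fail(3)=0 chase 'e': 0 ⇒ 3;  out=∅∪out(3)=∅
  fail(19) 'aa': from fail(9)=0 chase 'a': 0 ⇒ 9;  out=∅∪out(9)=∅
  fail(5) 'ead': from fail(4)=9 chase 'd': 9→0 ⇒ 15;  out=∅∪out(15)={3}
  fail(11) 'abd': from fail(10)=1 chase 'd': 1→0 ⇒ 15;  out=∅∪out(15)={3}
  fail(17) 'eeb': from fail(16)=3 chase 'b': 3→0 ⇒ 1;  out=∅∪out(1)=∅
  fail(20) 'aae': from fail(19)=9 chase 'e': 9→0 ⇒ 3;  out=∅∪out(3)=∅
  fail(6) 'eadd': from fail(5)=15 chase 'd': 15→0 ⇒ 15;  out=∅∪out(15)={3}
  fail(12) 'abdd': from fail(11)=15 chase 'd': 15→0 ⇒ 15;  out=∅∪out(15)={3}
  fail(18) 'eebd': from fail(17)=1 chase 'd': 1→0 ⇒ 15;  out={4}∪out(15)={3,4}
  fail(21) 'aaea': from fail(20)=3 chase 'a': 3 ⇒ 4;  out={5}∪out(4)={5,6}
  fail(7) 'eaddc': from fail(6)=15 chase 'c': 15→0 ⇒ 0;  out=∅∪out(0)=∅
  fail(13) 'abdda': from fail(12)=15 chase 'a': 15→0 ⇒ 9;  out=∅∪out(9)=∅
  fail(8) 'eaddcd': from fail(7)=0 chase 'd': 0 ⇒ 15;  out={1}∪out(15)={1,3}
  fail(14) 'abddab': from fail(13)=9 chase 'b': 9 ⇒ 10;  out={2}∪out(10)={2}

Run:
pos 0 'a': at 9
pos 1 'a': at 19
pos 2 'e': at 20
pos 3 'a': at 21  → match P5@[0:3],P6@[2:3]
pos 4 'a': at 19 (via fail)
pos 5 'b': at 10 (via fail)
pos 6 'c': at 2 (via fail)  → match P0@[5:6]
pos 7 'b': at 1 (via fail)
pos 8 'e': at 3 (via fail)
pos 9 'a': at 4  → match P6@[8:9]
pos 10 'd': at 5  → match P3@[10:10]
pos 11 'd': at 6  → match P3@[11:11]
pos 12 'c': at 7
pos 13 'd': at 8  → match P1@[8:13],P3@[13:13]
pos 14 'd': at 15 (via fail)  → match P3@[14:14]
pos 15 'a': at 9 (via fail)
pos 16 'a': at 19
pos 17 'e': at 20
pos 18 'a': at 21  → match P5@[15:18],P6@[17:18]
pos 19 'e': at 3 (via fail)
pos 20 'a': at 4  → match P6@[19:20]
pos 21 'b': at 10 (via fail)
pos 22 'c': at 2 (via fail)  → match P0@[21:22]
pos 23 'a': at 9 (via fail)
pos 24 'a': at 19
pos 25 'b': at 10 (via fail)
pos 26 'c': at 2 (via fail)  → match P0@[25:26]
pos 27 'a': at 9 (via fail)
pos 28 'c': at 0 (via fail)

Result: [[3,5],[3,6],[6,0],[9,6],[10,3],[11,3],[13,1],[13,3],[14,3],[18,5],[18,6],[20,6],[22,0],[26,0]]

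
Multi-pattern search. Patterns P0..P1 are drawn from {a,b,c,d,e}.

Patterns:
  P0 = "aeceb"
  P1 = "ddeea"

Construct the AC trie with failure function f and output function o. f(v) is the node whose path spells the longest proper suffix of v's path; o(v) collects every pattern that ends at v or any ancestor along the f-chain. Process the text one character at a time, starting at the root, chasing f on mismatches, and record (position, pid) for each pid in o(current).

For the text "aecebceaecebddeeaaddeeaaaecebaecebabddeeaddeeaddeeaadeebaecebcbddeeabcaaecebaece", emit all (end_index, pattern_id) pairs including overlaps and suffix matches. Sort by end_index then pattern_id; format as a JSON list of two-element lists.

Construct AC machine:
Trie nodes:
  n0 'ε': a→1 d→6
  n1 'a': e→2
  n2 'ae': c→3
  n3 'aec': e→4
  n4 'aece': b→5
  n5 'aeceb': ·  ←P0
  n6 'd': d→7
  n7 'dd': e→8
  n8 'dde': e→9
  n9 'ddee': a→10
  n10 'ddeea': ·  ←P1

Failure links (BFS by depth):
  n1('a'): parent n0 fail=0; on 'a' 0 → fail=0;  out ∅∪∅=∅
  n6('d'): parent n0 fail=0; on 'd' 0 → fail=0;  out ∅∪∅=∅
  n2('ae'): parent n1 fail=0; on 'e' 0 → fail=0;  out ∅∪∅=∅
  n7('dd'): parent n6 fail=0; on 'd' 0 → fail=6;  out ∅∪∅=∅
  n3('aec'): parent n2 fail=0; on 'c' 0 → fail=0;  out ∅∪∅=∅
  n8('dde'): parent n7 fail=6; on 'e' 6→0 → fail=0;  out ∅∪∅=∅
  n4('aece'): parent n3 fail=0; on 'e' 0 → fail=0;  out ∅∪∅=∅
  n9('ddee'): parent n8 fail=0; on 'e' 0 → fail=0;  out ∅∪∅=∅
  n5('aeceb'): parent n4 fail=0; on 'b' 0 → fail=0;  out {0}∪∅={0}
  n10('ddeea'): parent n9 fail=0; on 'a' 0 → fail=1;  out {1}∪∅={1}

Run:
pos 0 'a': at 1
pos 1 'e': at 2
pos 2 'c': at 3
pos 3 'e': at 4
pos 4 'b': at 5  emit P0@[0:4]
pos 5 'c': at 0 (via fail)
pos 6 'e': at 0
pos 7 'a': at 1
pos 8 'e': at 2
pos 9 'c': at 3
pos 10 'e': at 4
pos 11 'b': at 5  emit P0@[7:11]
pos 12 'd': at 6 (via fail)
pos 13 'd': at 7
pos 14 'e': at 8
pos 15 'e': at 9
pos 16 'a': at 10  emit P1@[12:16]
pos 17 'a': at 1 (via fail)
pos 18 'd': at 6 (via fail)
pos 19 'd': at 7
pos 20 'e': at 8
pos 21 'e': at 9
pos 22 'a': at 10  emit P1@[18:22]
pos 23 'a': at 1 (via fail)
pos 24 'a': at 1 (via fail)
pos 25 'e': at 2
pos 26 'c': at 3
pos 27 'e': at 4
pos 28 'b': at 5  emit P0@[24:28]
pos 29 'a': at 1 (via fail)
pos 30 'e': at 2
pos 31 'c': at 3
pos 32 'e': at 4
pos 33 'b': at 5  emit P0@[29:33]
pos 34 'a': at 1 (via fail)
pos 35 'b': at 0 (via fail)
pos 36 'd': at 6
pos 37 'd': at 7
pos 38 'e': at 8
pos 39 'e': at 9
pos 40 'a': at 10  emit P1@[36:40]
pos 41 'd': at 6 (via fail)
pos 42 'd': at 7
pos 43 'e': at 8
pos 44 'e': at 9
pos 45 'a': at 10  emit P1@[41:45]
pos 46 'd': at 6 (via fail)
pos 47 'd': at 7
pos 48 'e': at 8
pos 49 'e': at 9
pos 50 'a': at 10  emit P1@[46:50]
pos 51 'a': at 1 (via fail)
pos 52 'd': at 6 (via fail)
pos 53 'e': at 0 (via fail)
pos 54 'e': at 0
pos 55 'b': at 0
pos 56 'a': at 1
pos 57 'e': at 2
pos 58 'c': at 3
pos 59 'e': at 4
pos 60 'b': at 5  emit P0@[56:60]
pos 61 'c': at 0 (via fail)
pos 62 'b': at 0
pos 63 'd': at 6
pos 64 'd': at 7
pos 65 'e': at 8
pos 66 'e': at 9
pos 67 'a': at 10  emit P1@[63:67]
pos 68 'b': at 0 (via fail)
pos 69 'c': at 0
pos 70 'a': at 1
pos 71 'a': at 1 (via fail)
pos 72 'e': at 2
pos 73 'c': at 3
pos 74 'e': at 4
pos 75 'b': at 5  emit P0@[71:75]
pos 76 'a': at 1 (via fail)
pos 77 'e': at 2
pos 78 'c': at 3
pos 79 'e': at 4

All matches (sorted): [[4,0],[11,0],[16,1],[22,1],[28,0],[33,0],[40,1],[45,1],[50,1],[60,0],[67,1],[75,0]]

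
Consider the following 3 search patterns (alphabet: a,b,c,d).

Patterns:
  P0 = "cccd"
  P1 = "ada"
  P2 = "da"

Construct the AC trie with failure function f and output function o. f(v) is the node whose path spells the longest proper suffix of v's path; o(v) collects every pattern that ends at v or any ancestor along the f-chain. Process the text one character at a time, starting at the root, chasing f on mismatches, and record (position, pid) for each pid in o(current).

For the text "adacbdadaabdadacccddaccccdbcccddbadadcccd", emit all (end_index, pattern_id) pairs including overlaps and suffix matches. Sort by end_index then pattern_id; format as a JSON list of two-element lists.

Build automaton:
Trie nodes:
  0='ε' goto a→5 c→1 d→8
  1='c' goto c→2
  2='cc' goto c→3
  3='ccc' goto d→4
  4='cccd' goto ·  ←P0
  5='a' goto d→6
  6='ad' goto a→7
  7='ada' goto ·  ←P1
  8='d' goto a→9
  9='da' goto ·  ←P2

BFS fail/out derivation:
  fail(1) 'c': from fail(0)=0 chase 'c': 0 ⇒ 0;  out=∅∪out(0)=∅
  fail(5) 'a': from fail(0)=0 chase 'a': 0 ⇒ 0;  out=∅∪out(0)=∅
  fail(8) 'd': from fail(0)=0 chase 'd': 0 ⇒ 0;  out=∅∪out(0)=∅
  fail(2) 'cc': from fail(1)=0 chase 'c': 0 ⇒ 1;  out=∅∪out(1)=∅
  fail(6) 'ad': from fail(5)=0 chase 'd': 0 ⇒ 8;  out=∅∪out(8)=∅
  fail(9) 'da': from fail(8)=0 chase 'a': 0 ⇒ 5;  out={2}∪out(5)={2}
  fail(3) 'ccc': from fail(2)=1 chase 'c': 1 ⇒ 2;  out=∅∪out(2)=∅
  fail(7) 'ada': from fail(6)=8 chase 'a': 8 ⇒ 9;  out={1}∪out(9)={1,2}
  fail(4) 'cccd': from fail(3)=2 chase 'd': 2→1→0 ⇒ 8;  out={0}∪out(8)={0}

Text stream:
[0] read 'a'  n0⇒n5
[1] read 'd'  n5⇒n6
[2] read 'a'  n6⇒n7  emit P1@[0:2],P2@[1:2]
[3] read 'c'  n7⇒n1 (via fail)
[4] read 'b'  n1⇒n0 (via fail)
[5] read 'd'  n0⇒n8
[6] read 'a'  n8⇒n9  emit P2@[5:6]
[7] read 'd'  n9⇒n6 (via fail)
[8] read 'a'  n6⇒n7  emit P1@[6:8],P2@[7:8]
[9] read 'a'  n7⇒n5 (via fail)
[10] read 'b'  n5⇒n0 (via fail)
[11] read 'd'  n0⇒n8
[12] read 'a'  n8⇒n9  emit P2@[11:12]
[13] read 'd'  n9⇒n6 (via fail)
[14] read 'a'  n6⇒n7  emit P1@[12:14],P2@[13:14]
[15] read 'c'  n7⇒n1 (via fail)
[16] read 'c'  n1⇒n2
[17] read 'c'  n2⇒n3
[18] read 'd'  n3⇒n4  emit P0@[15:18]
[19] read 'd'  n4⇒n8 (via fail)
[20] read 'a'  n8⇒n9  emit P2@[19:20]
[21] read 'c'  n9⇒n1 (via fail)
[22] read 'c'  n1⇒n2
[23] read 'c'  n2⇒n3
[24] read 'c'  n3⇒n3 (via fail)
[25] read 'd'  n3⇒n4  emit P0@[22:25]
[26] read 'b'  n4⇒n0 (via fail)
[27] read 'c'  n0⇒n1
[28] read 'c'  n1⇒n2
[29] read 'c'  n2⇒n3
[30] read 'd'  n3⇒n4  emit P0@[27:30]
[31] read 'd'  n4⇒n8 (via fail)
[32] read 'b'  n8⇒n0 (via fail)
[33] read 'a'  n0⇒n5
[34] read 'd'  n5⇒n6
[35] read 'a'  n6⇒n7  emit P1@[33:35],P2@[34:35]
[36] read 'd'  n7⇒n6 (via fail)
[37] read 'c'  n6⇒n1 (via fail)
[38] read 'c'  n1⇒n2
[39] read 'c'  n2⇒n3
[40] read 'd'  n3⇒n4  emit P0@[37:40]

Matches: [[2,1],[2,2],[6,2],[8,1],[8,2],[12,2],[14,1],[14,2],[18,0],[20,2],[25,0],[30,0],[35,1],[35,2],[40,0]]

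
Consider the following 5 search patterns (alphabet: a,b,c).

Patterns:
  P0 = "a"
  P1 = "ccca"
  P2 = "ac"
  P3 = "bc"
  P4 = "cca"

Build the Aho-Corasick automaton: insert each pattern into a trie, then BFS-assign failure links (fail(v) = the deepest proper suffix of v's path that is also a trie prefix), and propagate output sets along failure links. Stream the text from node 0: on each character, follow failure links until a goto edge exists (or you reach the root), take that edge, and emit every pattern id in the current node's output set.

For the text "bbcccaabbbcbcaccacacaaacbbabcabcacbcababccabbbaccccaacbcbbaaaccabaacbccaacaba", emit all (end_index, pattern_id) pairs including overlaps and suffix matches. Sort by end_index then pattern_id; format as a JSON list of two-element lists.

Construct AC machine:
Trie (insert patterns):
  n0 'ε': a→1 b→7 c→2
  n1 'a': c→6  [P0 ends]
  n2 'c': c→3
  n3 'cc': a→9 c→4
  n4 'ccc': a→5
  n5 'ccca': ·  [P1 ends]
  n6 'ac': ·  [P2 ends]
  n7 'b': c→8
  n8 'bc': ·  [P3 ends]
  n9 'cca': ·  [P4 ends]

BFS fail/out derivation:
  n1('a'): parent n0 fail=0; on 'a' 0 → fail=0;  out {0}∪∅={0}
  n2('c'): parent n0 fail=0; on 'c' 0 → fail=0;  out ∅∪∅=∅
  n7('b'): parent n0 fail=0; on 'b' 0 → fail=0;  out ∅∪∅=∅
  n3('cc'): parent n2 fail=0; on 'c' 0 → fail=2;  out ∅∪∅=∅
  n6('ac'): parent n1 fail=0; on 'c' 0 → fail=2;  out {2}∪∅={2}
  n8('bc'): parent n7 fail=0; on 'c' 0 → fail=2;  out {3}∪∅={3}
  n4('ccc'): parent n3 fail=2; on 'c' 2 → fail=3;  out ∅∪∅=∅
  n9('cca'): parent n3 fail=2; on 'a' 2→0 → fail=1;  out {4}∪{0}={0,4}
  n5('ccca'): parent n4 fail=3; on 'a' 3 → fail=9;  out {1}∪{0,4}={0,1,4}

Scan:
pos 0 'b': at 7
pos 1 'b': at 7 ·f
pos 2 'c': at 8  ** P3@[1:2]
pos 3 'c': at 3 ·f
pos 4 'c': at 4
pos 5 'a': at 5  ** P0@[5:5],P1@[2:5],P4@[3:5]
pos 6 'a': at 1 ·f  ** P0@[6:6]
pos 7 'b': at 7 ·f
pos 8 'b': at 7 ·f
pos 9 'b': at 7 ·f
pos 10 'c': at 8  ** P3@[9:10]
pos 11 'b': at 7 ·f
pos 12 'c': at 8  ** P3@[11:12]
pos 13 'a': at 1 ·f  ** P0@[13:13]
pos 14 'c': at 6  ** P2@[13:14]
pos 15 'c': at 3 ·f
pos 16 'a': at 9  ** P0@[16:16],P4@[14:16]
pos 17 'c': at 6 ·f  ** P2@[16:17]
pos 18 'a': at 1 ·f  ** P0@[18:18]
pos 19 'c': at 6  ** P2@[18:19]
pos 20 'a': at 1 ·f  ** P0@[20:20]
pos 21 'a': at 1 ·f  ** P0@[21:21]
pos 22 'a': at 1 ·f  ** P0@[22:22]
pos 23 'c': at 6  ** P2@[22:23]
pos 24 'b': at 7 ·f
pos 25 'b': at 7 ·f
pos 26 'a': at 1 ·f  ** P0@[26:26]
pos 27 'b': at 7 ·f
pos 28 'c': at 8  ** P3@[27:28]
pos 29 'a': at 1 ·f  ** P0@[29:29]
pos 30 'b': at 7 ·f
pos 31 'c': at 8  ** P3@[30:31]
pos 32 'a': at 1 ·f  ** P0@[32:32]
pos 33 'c': at 6  ** P2@[32:33]
pos 34 'b': at 7 ·f
pos 35 'c': at 8  ** P3@[34:35]
pos 36 'a': at 1 ·f  ** P0@[36:36]
pos 37 'b': at 7 ·f
pos 38 'a': at 1 ·f  ** P0@[38:38]
pos 39 'b': at 7 ·f
pos 40 'c': at 8  ** P3@[39:40]
pos 41 'c': at 3 ·f
pos 42 'a': at 9  ** P0@[42:42],P4@[40:42]
pos 43 'b': at 7 ·f
pos 44 'b': at 7 ·f
pos 45 'b': at 7 ·f
pos 46 'a': at 1 ·f  ** P0@[46:46]
pos 47 'c': at 6  ** P2@[46:47]
pos 48 'c': at 3 ·f
pos 49 'c': at 4
pos 50 'c': at 4 ·f
pos 51 'a': at 5  ** P0@[51:51],P1@[48:51],P4@[49:51]
pos 52 'a': at 1 ·f  ** P0@[52:52]
pos 53 'c': at 6  ** P2@[52:53]
pos 54 'b': at 7 ·f
pos 55 'c': at 8  ** P3@[54:55]
pos 56 'b': at 7 ·f
pos 57 'b': at 7 ·f
pos 58 'a': at 1 ·f  ** P0@[58:58]
pos 59 'a': at 1 ·f  ** P0@[59:59]
pos 60 'a': at 1 ·f  ** P0@[60:60]
pos 61 'c': at 6  ** P2@[60:61]
pos 62 'c': at 3 ·f
pos 63 'a': at 9  ** P0@[63:63],P4@[61:63]
pos 64 'b': at 7 ·f
pos 65 'a': at 1 ·f  ** P0@[65:65]
pos 66 'a': at 1 ·f  ** P0@[66:66]
pos 67 'c': at 6  ** P2@[66:67]
pos 68 'b': at 7 ·f
pos 69 'c': at 8  ** P3@[68:69]
pos 70 'c': at 3 ·f
pos 71 'a': at 9  ** P0@[71:71],P4@[69:71]
pos 72 'a': at 1 ·f  ** P0@[72:72]
pos 73 'c': at 6  ** P2@[72:73]
pos 74 'a': at 1 ·f  ** P0@[74:74]
pos 75 'b': at 7 ·f
pos 76 'a': at 1 ·f  ** P0@[76:76]

All matches (sorted): [[2,3],[5,0],[5,1],[5,4],[6,0],[10,3],[12,3],[13,0],[14,2],[16,0],[16,4],[17,2],[18,0],[19,2],[20,0],[21,0],[22,0],[23,2],[26,0],[28,3],[29,0],[31,3],[32,0],[33,2],[35,3],[36,0],[38,0],[40,3],[42,0],[42,4],[46,0],[47,2],[51,0],[51,1],[51,4],[52,0],[53,2],[55,3],[58,0],[59,0],[60,0],[61,2],[63,0],[63,4],[65,0],[66,0],[67,2],[69,3],[71,0],[71,4],[72,0],[73,2],[74,0],[76,0]]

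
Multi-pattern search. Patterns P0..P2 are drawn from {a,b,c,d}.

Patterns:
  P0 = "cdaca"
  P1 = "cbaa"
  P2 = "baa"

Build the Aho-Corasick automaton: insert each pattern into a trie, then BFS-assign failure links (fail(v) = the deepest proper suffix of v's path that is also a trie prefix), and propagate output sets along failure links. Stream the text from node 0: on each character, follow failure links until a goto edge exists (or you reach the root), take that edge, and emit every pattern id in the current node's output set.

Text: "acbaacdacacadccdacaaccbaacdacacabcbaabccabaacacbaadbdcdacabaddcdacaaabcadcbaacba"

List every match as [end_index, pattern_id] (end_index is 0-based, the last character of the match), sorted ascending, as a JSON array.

Construct AC machine:
Trie (insert patterns):
  n0 'ε': b→9 c→1
  n1 'c': b→6 d→2
  n2 'cd': a→3
  n3 'cda': c→4
  n4 'cdac': a→5
  n5 'cdaca': ·  ←P0
  n6 'cb': a→7
  n7 'cba': a→8
  n8 'cbaa': ·  ←P1
  n9 'b': a→10
  n10 'ba': a→11
  n11 'baa': ·  ←P2

BFS fail/out derivation:
  n1('c'): parent n0 fail=0; on 'c' 0 → fail=0;  out ∅∪∅=∅
  n9('b'): parent n0 fail=0; on 'b' 0 → fail=0;  out ∅∪∅=∅
  n2('cd'): parent n1 fail=0; on 'd' 0 → fail=0;  out ∅∪∅=∅
  n6('cb'): parent n1 fail=0; on 'b' 0 → fail=9;  out ∅∪∅=∅
  n10('ba'): parent n9 fail=0; on 'a' 0 → fail=0;  out ∅∪∅=∅
  n3('cda'): parent n2 fail=0; on 'a' 0 → fail=0;  out ∅∪∅=∅
  n7('cba'): parent n6 fail=9; on 'a' 9 → fail=10;  out ∅∪∅=∅
  n11('baa'): parent n10 fail=0; on 'a' 0 → fail=0;  out {2}∪∅={2}
  n4('cdac'): parent n3 fail=0; on 'c' 0 → fail=1;  out ∅∪∅=∅
  n8('cbaa'): parent n7 fail=10; on 'a' 10 → fail=11;  out {1}∪{2}={1,2}
  n5('cdaca'): parent n4 fail=1; on 'a' 1→0 → fail=0;  out {0}∪∅={0}

Scan:
pos 0 'a': at 0
pos 1 'c': at 1
pos 2 'b': at 6
pos 3 'a': at 7
pos 4 'a': at 8  ** P1@[1:4],P2@[2:4]
pos 5 'c': at 1 (via fail)
pos 6 'd': at 2
pos 7 'a': at 3
pos 8 'c': at 4
pos 9 'a': at 5  ** P0@[5:9]
pos 10 'c': at 1 (via fail)
pos 11 'a': at 0 (via fail)
pos 12 'd': at 0
pos 13 'c': at 1
pos 14 'c': at 1 (via fail)
pos 15 'd': at 2
pos 16 'a': at 3
pos 17 'c': at 4
pos 18 'a': at 5  ** P0@[14:18]
pos 19 'a': at 0 (via fail)
pos 20 'c': at 1
pos 21 'c': at 1 (via fail)
pos 22 'b': at 6
pos 23 'a': at 7
pos 24 'a': at 8  ** P1@[21:24],P2@[22:24]
pos 25 'c': at 1 (via fail)
pos 26 'd': at 2
pos 27 'a': at 3
pos 28 'c': at 4
pos 29 'a': at 5  ** P0@[25:29]
pos 30 'c': at 1 (via fail)
pos 31 'a': at 0 (via fail)
pos 32 'b': at 9
pos 33 'c': at 1 (via fail)
pos 34 'b': at 6
pos 35 'a': at 7
pos 36 'a': at 8  ** P1@[33:36],P2@[34:36]
pos 37 'b': at 9 (via fail)
pos 38 'c': at 1 (via fail)
pos 39 'c': at 1 (via fail)
pos 40 'a': at 0 (via fail)
pos 41 'b': at 9
pos 42 'a': at 10
pos 43 'a': at 11  ** P2@[41:43]
pos 44 'c': at 1 (via fail)
pos 45 'a': at 0 (via fail)
pos 46 'c': at 1
pos 47 'b': at 6
pos 48 'a': at 7
pos 49 'a': at 8  ** P1@[46:49],P2@[47:49]
pos 50 'd': at 0 (via fail)
pos 51 'b': at 9
pos 52 'd': at 0 (via fail)
pos 53 'c': at 1
pos 54 'd': at 2
pos 55 'a': at 3
pos 56 'c': at 4
pos 57 'a': at 5  ** P0@[53:57]
pos 58 'b': at 9 (via fail)
pos 59 'a': at 10
pos 60 'd': at 0 (via fail)
pos 61 'd': at 0
pos 62 'c': at 1
pos 63 'd': at 2
pos 64 'a': at 3
pos 65 'c': at 4
pos 66 'a': at 5  ** P0@[62:66]
pos 67 'a': at 0 (via fail)
pos 68 'a': at 0
pos 69 'b': at 9
pos 70 'c': at 1 (via fail)
pos 71 'a': at 0 (via fail)
pos 72 'd': at 0
pos 73 'c': at 1
pos 74 'b': at 6
pos 75 'a': at 7
pos 76 'a': at 8  ** P1@[73:76],P2@[74:76]
pos 77 'c': at 1 (via fail)
pos 78 'b': at 6
pos 79 'a': at 7

Matches: [[4,1],[4,2],[9,0],[18,0],[24,1],[24,2],[29,0],[36,1],[36,2],[43,2],[49,1],[49,2],[57,0],[66,0],[76,1],[76,2]]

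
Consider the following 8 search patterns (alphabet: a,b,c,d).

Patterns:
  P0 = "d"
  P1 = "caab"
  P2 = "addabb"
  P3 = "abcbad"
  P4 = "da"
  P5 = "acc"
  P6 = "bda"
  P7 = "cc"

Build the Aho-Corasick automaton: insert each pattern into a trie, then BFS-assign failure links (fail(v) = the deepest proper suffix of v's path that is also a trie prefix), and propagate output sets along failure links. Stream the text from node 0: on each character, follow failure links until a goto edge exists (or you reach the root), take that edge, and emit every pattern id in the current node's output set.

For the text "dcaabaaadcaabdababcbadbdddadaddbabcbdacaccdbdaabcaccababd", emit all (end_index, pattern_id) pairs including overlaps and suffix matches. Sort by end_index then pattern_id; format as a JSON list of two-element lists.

Build:
Trie nodes:
  0='ε' goto a→6 b→20 c→2 d→1
  1='d' goto a→17  [P0 ends]
  2='c' goto a→3 c→23
  3='ca' goto a→4
  4='caa' goto b→5
  5='caab' goto ·  [P1 ends]
  6='a' goto b→12 c→18 d→7
  7='ad' goto d→8
  8='add' goto a→9
  9='adda' goto b→10
  10='addab' goto b→11
  11='addabb' goto ·  [P2 ends]
  12='ab' goto c→13
  13='abc' goto b→14
  14='abcb' goto a→15
  15='abcba' goto d→16
  16='abcbad' goto ·  [P3 ends]
  17='da' goto ·  [P4 ends]
  18='ac' goto c→19
  19='acc' goto ·  [P5 ends]
  20='b' goto d→21
  21='bd' goto a→22
  22='bda' goto ·  [P6 ends]
  23='cc' goto ·  [P7 ends]

BFS fail/out derivation:
  fail(1) 'd': from fail(0)=0 chase 'd': 0 ⇒ 0;  out={0}∪out(0)={0}
  fail(2) 'c': from fail(0)=0 chase 'c': 0 ⇒ 0;  out=∅∪out(0)=∅
  fail(6) 'a': from fail(0)=0 chase 'a': 0 ⇒ 0;  out=∅∪out(0)=∅
  fail(20) 'b': from fail(0)=0 chase 'b': 0 ⇒ 0;  out=∅∪out(0)=∅
  fail(3) 'ca': from fail(2)=0 chase 'a': 0 ⇒ 6;  out=∅∪out(6)=∅
  fail(7) 'ad': from fail(6)=0 chase 'd': 0 ⇒ 1;  out=∅∪out(1)={0}
  fail(12) 'ab': from fail(6)=0 chase 'b': 0 ⇒ 20;  out=∅∪out(20)=∅
  fail(17) 'da': from fail(1)=0 chase 'a': 0 ⇒ 6;  out={4}∪out(6)={4}
  fail(18) 'ac': from fail(6)=0 chase 'c': 0 ⇒ 2;  out=∅∪out(2)=∅
  fail(21) 'bd': from fail(20)=0 chase 'd': 0 ⇒ 1;  out=∅∪out(1)={0}
  fail(23) 'cc': from fail(2)=0 chase 'c': 0 ⇒ 2;  out={7}∪out(2)={7}
  fail(4) 'caa': from fail(3)=6 chase 'a': 6→0 ⇒ 6;  out=∅∪out(6)=∅
  fail(8) 'add': from fail(7)=1 chase 'd': 1→0 ⇒ 1;  out=∅∪out(1)={0}
  fail(13) 'abc': from fail(12)=20 chase 'c': 20→0 ⇒ 2;  out=∅∪out(2)=∅
  fail(19) 'acc': from fail(18)=2 chase 'c': 2 ⇒ 23;  out={5}∪out(23)={5,7}
  fail(22) 'bda': from fail(21)=1 chase 'a': 1 ⇒ 17;  out={6}∪out(17)={4,6}
  fail(5) 'caab': from fail(4)=6 chase 'b': 6 ⇒ 12;  out={1}∪out(12)={1}
  fail(9) 'adda': from fail(8)=1 chase 'a': 1 ⇒ 17;  out=∅∪out(17)={4}
  fail(14) 'abcb': from fail(13)=2 chase 'b': 2→0 ⇒ 20;  out=∅∪out(20)=∅
  fail(10) 'addab': from fail(9)=17 chase 'b': 17→6 ⇒ 12;  out=∅∪out(12)=∅
  fail(15) 'abcba': from fail(14)=20 chase 'a': 20→0 ⇒ 6;  out=∅∪out(6)=∅
  fail(11) 'addabb': from fail(10)=12 chase 'b': 12→20→0 ⇒ 20;  out={2}∪out(20)={2}
  fail(16) 'abcbad': from fail(15)=6 chase 'd': 6 ⇒ 7;  out={3}∪out(7)={0,3}

Scan:
pos 0 'd': at 1  emit P0@[0:0]
pos 1 'c': at 2 (via fail)
pos 2 'a': at 3
pos 3 'a': at 4
pos 4 'b': at 5  emit P1@[1:4]
pos 5 'a': at 6 (via fail)
pos 6 'a': at 6 (via fail)
pos 7 'a': at 6 (via fail)
pos 8 'd': at 7  emit P0@[8:8]
pos 9 'c': at 2 (via fail)
pos 10 'a': at 3
pos 11 'a': at 4
pos 12 'b': at 5  emit P1@[9:12]
pos 13 'd': at 21 (via fail)  emit P0@[13:13]
pos 14 'a': at 22  emit P4@[13:14],P6@[12:14]
pos 15 'b': at 12 (via fail)
pos 16 'a': at 6 (via fail)
pos 17 'b': at 12
pos 18 'c': at 13
pos 19 'b': at 14
pos 20 'a': at 15
pos 21 'd': at 16  emit P0@[21:21],P3@[16:21]
pos 22 'b': at 20 (via fail)
pos 23 'd': at 21  emit P0@[23:23]
pos 24 'd': at 1 (via fail)  emit P0@[24:24]
pos 25 'd': at 1 (via fail)  emit P0@[25:25]
pos 26 'a': at 17  emit P4@[25:26]
pos 27 'd': at 7 (via fail)  emit P0@[27:27]
pos 28 'a': at 17 (via fail)  emit P4@[27:28]
pos 29 'd': at 7 (via fail)  emit P0@[29:29]
pos 30 'd': at 8  emit P0@[30:30]
pos 31 'b': at 20 (via fail)
pos 32 'a': at 6 (via fail)
pos 33 'b': at 12
pos 34 'c': at 13
pos 35 'b': at 14
pos 36 'd': at 21 (via fail)  emit P0@[36:36]
pos 37 'a': at 22  emit P4@[36:37],P6@[35:37]
pos 38 'c': at 18 (via fail)
pos 39 'a': at 3 (via fail)
pos 40 'c': at 18 (via fail)
pos 41 'c': at 19  emit P5@[39:41],P7@[40:41]
pos 42 'd': at 1 (via fail)  emit P0@[42:42]
pos 43 'b': at 20 (via fail)
pos 44 'd': at 21  emit P0@[44:44]
pos 45 'a': at 22  emit P4@[44:45],P6@[43:45]
pos 46 'a': at 6 (via fail)
pos 47 'b': at 12
pos 48 'c': at 13
pos 49 'a': at 3 (via fail)
pos 50 'c': at 18 (via fail)
pos 51 'c': at 19  emit P5@[49:51],P7@[50:51]
pos 52 'a': at 3 (via fail)
pos 53 'b': at 12 (via fail)
pos 54 'a': at 6 (via fail)
pos 55 'b': at 12
pos 56 'd': at 21 (via fail)  emit P0@[56:56]

Matches: [[0,0],[4,1],[8,0],[12,1],[13,0],[14,4],[14,6],[21,0],[21,3],[23,0],[24,0],[25,0],[26,4],[27,0],[28,4],[29,0],[30,0],[36,0],[37,4],[37,6],[41,5],[41,7],[42,0],[44,0],[45,4],[45,6],[51,5],[51,7],[56,0]]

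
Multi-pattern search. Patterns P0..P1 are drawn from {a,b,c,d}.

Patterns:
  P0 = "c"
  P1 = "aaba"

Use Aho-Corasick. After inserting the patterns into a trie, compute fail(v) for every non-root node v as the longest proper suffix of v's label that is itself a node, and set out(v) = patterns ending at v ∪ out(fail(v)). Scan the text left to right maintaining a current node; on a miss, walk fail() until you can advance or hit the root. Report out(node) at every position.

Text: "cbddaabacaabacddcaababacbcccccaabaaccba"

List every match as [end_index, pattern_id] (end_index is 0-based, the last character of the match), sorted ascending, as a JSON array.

Build:
Trie nodes:
  n0 'ε': a→2 c→1
  n1 'c': ·  [P0 ends]
  n2 'a': a→3
  n3 'aa': b→4
  n4 'aab': a→5
  n5 'aaba': ·  [P1 ends]

Failure links (BFS by depth):
  n1('c'): parent n0 fail=0; on 'c' 0 → fail=0;  out {0}∪∅={0}
  n2('a'): parent n0 fail=0; on 'a' 0 → fail=0;  out ∅∪∅=∅
  n3('aa'): parent n2 fail=0; on 'a' 0 → fail=2;  out ∅∪∅=∅
  n4('aab'): parent n3 fail=2; on 'b' 2→0 → fail=0;  out ∅∪∅=∅
  n5('aaba'): parent n4 fail=0; on 'a' 0 → fail=2;  out {1}∪∅={1}

Scan:
i=0 'c': node 0→1  emit P0@[0:0]
i=1 'b': node 1→0 (via fail)
i=2 'd': node 0→0
i=3 'd': node 0→0
i=4 'a': node 0→2
i=5 'a': node 2→3
i=6 'b': node 3→4
i=7 'a': node 4→5  emit P1@[4:7]
i=8 'c': node 5→1 (via fail)  emit P0@[8:8]
i=9 'a': node 1→2 (via fail)
i=10 'a': node 2→3
i=11 'b': node 3→4
i=12 'a': node 4→5  emit P1@[9:12]
i=13 'c': node 5→1 (via fail)  emit P0@[13:13]
i=14 'd': node 1→0 (via fail)
i=15 'd': node 0→0
i=16 'c': node 0→1  emit P0@[16:16]
i=17 'a': node 1→2 (via fail)
i=18 'a': node 2→3
i=19 'b': node 3→4
i=20 'a': node 4→5  emit P1@[17:20]
i=21 'b': node 5→0 (via fail)
i=22 'a': node 0→2
i=23 'c': node 2→1 (via fail)  emit P0@[23:23]
i=24 'b': node 1→0 (via fail)
i=25 'c': node 0→1  emit P0@[25:25]
i=26 'c': node 1→1 (via fail)  emit P0@[26:26]
i=27 'c': node 1→1 (via fail)  emit P0@[27:27]
i=28 'c': node 1→1 (via fail)  emit P0@[28:28]
i=29 'c': node 1→1 (via fail)  emit P0@[29:29]
i=30 'a': node 1→2 (via fail)
i=31 'a': node 2→3
i=32 'b': node 3→4
i=33 'a': node 4→5  emit P1@[30:33]
i=34 'a': node 5→3 (via fail)
i=35 'c': node 3→1 (via fail)  emit P0@[35:35]
i=36 'c': node 1→1 (via fail)  emit P0@[36:36]
i=37 'b': node 1→0 (via fail)
i=38 'a': node 0→2

All matches (sorted): [[0,0],[7,1],[8,0],[12,1],[13,0],[16,0],[20,1],[23,0],[25,0],[26,0],[27,0],[28,0],[29,0],[33,1],[35,0],[36,0]]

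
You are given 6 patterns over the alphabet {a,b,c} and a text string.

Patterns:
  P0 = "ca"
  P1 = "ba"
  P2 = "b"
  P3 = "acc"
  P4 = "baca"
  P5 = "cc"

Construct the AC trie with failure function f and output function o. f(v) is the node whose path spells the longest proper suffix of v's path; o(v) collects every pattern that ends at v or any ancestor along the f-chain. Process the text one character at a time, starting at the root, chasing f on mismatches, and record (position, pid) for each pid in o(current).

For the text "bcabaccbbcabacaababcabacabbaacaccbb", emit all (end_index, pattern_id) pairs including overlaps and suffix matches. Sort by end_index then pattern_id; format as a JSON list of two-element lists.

Construct AC machine:
Trie nodes:
  n0 'ε': a→5 b→3 c→1
  n1 'c': a→2 c→10
  n2 'ca': ·  ←P0
  n3 'b': a→4  ←P2
  n4 'ba': c→8  ←P1
  n5 'a': c→6
  n6 'ac': c→7
  n7 'acc': ·  ←P3
  n8 'bac': a→9
  n9 'baca': ·  ←P4
  n10 'cc': ·  ←P5

Failure links (BFS by depth):
  n1('c'): parent n0 fail=0; on 'c' 0 → fail=0;  out ∅∪∅=∅
  n3('b'): parent n0 fail=0; on 'b' 0 → fail=0;  out {2}∪∅={2}
  n5('a'): parent n0 fail=0; on 'a' 0 → fail=0;  out ∅∪∅=∅
  n2('ca'): parent n1 fail=0; on 'a' 0 → fail=5;  out {0}∪∅={0}
  n4('ba'): parent n3 fail=0; on 'a' 0 → fail=5;  out {1}∪∅={1}
  n6('ac'): parent n5 fail=0; on 'c' 0 → fail=1;  out ∅∪∅=∅
  n10('cc'): parent n1 fail=0; on 'c' 0 → fail=1;  out {5}∪∅={5}
  n7('acc'): parent n6 fail=1; on 'c' 1 → fail=10;  out {3}∪{5}={3,5}
  n8('bac'): parent n4 fail=5; on 'c' 5 → fail=6;  out ∅∪∅=∅
  n9('baca'): parent n8 fail=6; on 'a' 6→1 → fail=2;  out {4}∪{0}={0,4}

Text stream:
pos 0 'b': at 3  → match P2@[0:0]
pos 1 'c': at 1 ·f
pos 2 'a': at 2  → match P0@[1:2]
pos 3 'b': at 3 ·f  → match P2@[3:3]
pos 4 'a': at 4  → match P1@[3:4]
pos 5 'c': at 8
pos 6 'c': at 7 ·f  → match P3@[4:6],P5@[5:6]
pos 7 'b': at 3 ·f  → match P2@[7:7]
pos 8 'b': at 3 ·f  → match P2@[8:8]
pos 9 'c': at 1 ·f
pos 10 'a': at 2  → match P0@[9:10]
pos 11 'b': at 3 ·f  → match P2@[11:11]
pos 12 'a': at 4  → match P1@[11:12]
pos 13 'c': at 8
pos 14 'a': at 9  → match P0@[13:14],P4@[11:14]
pos 15 'a': at 5 ·f
pos 16 'b': at 3 ·f  → match P2@[16:16]
pos 17 'a': at 4  → match P1@[16:17]
pos 18 'b': at 3 ·f  → match P2@[18:18]
pos 19 'c': at 1 ·f
pos 20 'a': at 2  → match P0@[19:20]
pos 21 'b': at 3 ·f  → match P2@[21:21]
pos 22 'a': at 4  → match P1@[21:22]
pos 23 'c': at 8
pos 24 'a': at 9  → match P0@[23:24],P4@[21:24]
pos 25 'b': at 3 ·f  → match P2@[25:25]
pos 26 'b': at 3 ·f  → match P2@[26:26]
pos 27 'a': at 4  → match P1@[26:27]
pos 28 'a': at 5 ·f
pos 29 'c': at 6
pos 30 'a': at 2 ·f  → match P0@[29:30]
pos 31 'c': at 6 ·f
pos 32 'c': at 7  → match P3@[30:32],P5@[31:32]
pos 33 'b': at 3 ·f  → match P2@[33:33]
pos 34 'b': at 3 ·f  → match P2@[34:34]

All matches (sorted): [[0,2],[2,0],[3,2],[4,1],[6,3],[6,5],[7,2],[8,2],[10,0],[11,2],[12,1],[14,0],[14,4],[16,2],[17,1],[18,2],[20,0],[21,2],[22,1],[24,0],[24,4],[25,2],[26,2],[27,1],[30,0],[32,3],[32,5],[33,2],[34,2]]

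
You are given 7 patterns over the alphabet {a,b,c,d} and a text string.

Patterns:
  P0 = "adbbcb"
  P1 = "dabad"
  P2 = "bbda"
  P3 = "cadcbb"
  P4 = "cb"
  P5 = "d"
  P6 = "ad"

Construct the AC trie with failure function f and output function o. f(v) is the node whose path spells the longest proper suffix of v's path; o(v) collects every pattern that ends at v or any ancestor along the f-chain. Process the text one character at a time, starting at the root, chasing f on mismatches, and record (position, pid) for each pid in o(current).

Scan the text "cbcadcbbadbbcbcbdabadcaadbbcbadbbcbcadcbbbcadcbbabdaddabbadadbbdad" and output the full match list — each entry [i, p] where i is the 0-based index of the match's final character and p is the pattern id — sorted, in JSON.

Build:
Trie (insert patterns):
  0='ε' goto a→1 b→12 c→16 d→7
  1='a' goto d→2
  2='ad' goto b→3  ←P6
  3='adb' goto b→4
  4='adbb' goto c→5
  5='adbbc' goto b→6
  6='adbbcb' goto ·  ←P0
  7='d' goto a→8  ←P5
  8='da' goto b→9
  9='dab' goto a→10
  10='daba' goto d→11
  11='dabad' goto ·  ←P1
  12='b' goto b→13
  13='bb' goto d→14
  14='bbd' goto a→15
  15='bbda' goto ·  ←P2
  16='c' goto a→17 b→22
  17='ca' goto d→18
  18='cad' goto c→19
  19='cadc' goto b→20
  20='cadcb' goto b→21
  21='cadcbb' goto ·  ←P3
  22='cb' goto ·  ←P4

Failure links (BFS by depth):
  n1('a'): parent n0 fail=0; on 'a' 0 → fail=0;  out ∅∪∅=∅
  n7('d'): parent n0 fail=0; on 'd' 0 → fail=0;  out {5}∪∅={5}
  n12('b'): parent n0 fail=0; on 'b' 0 → fail=0;  out ∅∪∅=∅
  n16('c'): parent n0 fail=0; on 'c' 0 → fail=0;  out ∅∪∅=∅
  n2('ad'): parent n1 fail=0; on 'd' 0 → fail=7;  out {6}∪{5}={5,6}
  n8('da'): parent n7 fail=0; on 'a' 0 → fail=1;  out ∅∪∅=∅
  n13('bb'): parent n12 fail=0; on 'b' 0 → fail=12;  out ∅∪∅=∅
  n17('ca'): parent n16 fail=0; on 'a' 0 → fail=1;  out ∅∪∅=∅
  n22('cb'): parent n16 fail=0; on 'b' 0 → fail=12;  out {4}∪∅={4}
  n3('adb'): parent n2 fail=7; on 'b' 7→0 → fail=12;  out ∅∪∅=∅
  n9('dab'): parent n8 fail=1; on 'b' 1→0 → fail=12;  out ∅∪∅=∅
  n14('bbd'): parent n13 fail=12; on 'd' 12→0 → fail=7;  out ∅∪{5}={5}
  n18('cad'): parent n17 fail=1; on 'd' 1 → fail=2;  out ∅∪{5,6}={5,6}
  n4('adbb'): parent n3 fail=12; on 'b' 12 → fail=13;  out ∅∪∅=∅
  n10('daba'): parent n9 fail=12; on 'a' 12→0 → fail=1;  out ∅∪∅=∅
  n15('bbda'): parent n14 fail=7; on 'a' 7 → fail=8;  out {2}∪∅={2}
  n19('cadc'): parent n18 fail=2; on 'c' 2→7→0 → fail=16;  out ∅∪∅=∅
  n5('adbbc'): parent n4 fail=13; on 'c' 13→12→0 → fail=16;  out ∅∪∅=∅
  n11('dabad'): parent n10 fail=1; on 'd' 1 → fail=2;  out {1}∪{5,6}={1,5,6}
  n20('cadcb'): parent n19 fail=16; on 'b' 16 → fail=22;  out ∅∪{4}={4}
  n6('adbbcb'): parent n5 fail=16; on 'b' 16 → fail=22;  out {0}∪{4}={0,4}
  n21('cadcbb'): parent n20 fail=22; on 'b' 22→12 → fail=13;  out {3}∪∅={3}

Text stream:
pos 0 'c': at 16
pos 1 'b': at 22  emit P4@[0:1]
pos 2 'c': at 16 ·f
pos 3 'a': at 17
pos 4 'd': at 18  emit P5@[4:4],P6@[3:4]
pos 5 'c': at 19
pos 6 'b': at 20  emit P4@[5:6]
pos 7 'b': at 21  emit P3@[2:7]
pos 8 'a': at 1 ·f
pos 9 'd': at 2  emit P5@[9:9],P6@[8:9]
pos 10 'b': at 3
pos 11 'b': at 4
pos 12 'c': at 5
pos 13 'b': at 6  emit P0@[8:13],P4@[12:13]
pos 14 'c': at 16 ·f
pos 15 'b': at 22  emit P4@[14:15]
pos 16 'd': at 7 ·f  emit P5@[16:16]
pos 17 'a': at 8
pos 18 'b': at 9
pos 19 'a': at 10
pos 20 'd': at 11  emit P1@[16:20],P5@[20:20],P6@[19:20]
pos 21 'c': at 16 ·f
pos 22 'a': at 17
pos 23 'a': at 1 ·f
pos 24 'd': at 2  emit P5@[24:24],P6@[23:24]
pos 25 'b': at 3
pos 26 'b': at 4
pos 27 'c': at 5
pos 28 'b': at 6  emit P0@[23:28],P4@[27:28]
pos 29 'a': at 1 ·f
pos 30 'd': at 2  emit P5@[30:30],P6@[29:30]
pos 31 'b': at 3
pos 32 'b': at 4
pos 33 'c': at 5
pos 34 'b': at 6  emit P0@[29:34],P4@[33:34]
pos 35 'c': at 16 ·f
pos 36 'a': at 17
pos 37 'd': at 18  emit P5@[37:37],P6@[36:37]
pos 38 'c': at 19
pos 39 'b': at 20  emit P4@[38:39]
pos 40 'b': at 21  emit P3@[35:40]
pos 41 'b': at 13 ·f
pos 42 'c': at 16 ·f
pos 43 'a': at 17
pos 44 'd': at 18  emit P5@[44:44],P6@[43:44]
pos 45 'c': at 19
pos 46 'b': at 20  emit P4@[45:46]
pos 47 'b': at 21  emit P3@[42:47]
pos 48 'a': at 1 ·f
pos 49 'b': at 12 ·f
pos 50 'd': at 7 ·f  emit P5@[50:50]
pos 51 'a': at 8
pos 52 'd': at 2 ·f  emit P5@[52:52],P6@[51:52]
pos 53 'd': at 7 ·f  emit P5@[53:53]
pos 54 'a': at 8
pos 55 'b': at 9
pos 56 'b': at 13 ·f
pos 57 'a': at 1 ·f
pos 58 'd': at 2  emit P5@[58:58],P6@[57:58]
pos 59 'a': at 8 ·f
pos 60 'd': at 2 ·f  emit P5@[60:60],P6@[59:60]
pos 61 'b': at 3
pos 62 'b': at 4
pos 63 'd': at 14 ·f  emit P5@[63:63]
pos 64 'a': at 15  emit P2@[61:64]
pos 65 'd': at 2 ·f  emit P5@[65:65],P6@[64:65]

Matches: [[1,4],[4,5],[4,6],[6,4],[7,3],[9,5],[9,6],[13,0],[13,4],[15,4],[16,5],[20,1],[20,5],[20,6],[24,5],[24,6],[28,0],[28,4],[30,5],[30,6],[34,0],[34,4],[37,5],[37,6],[39,4],[40,3],[44,5],[44,6],[46,4],[47,3],[50,5],[52,5],[52,6],[53,5],[58,5],[58,6],[60,5],[60,6],[63,5],[64,2],[65,5],[65,6]]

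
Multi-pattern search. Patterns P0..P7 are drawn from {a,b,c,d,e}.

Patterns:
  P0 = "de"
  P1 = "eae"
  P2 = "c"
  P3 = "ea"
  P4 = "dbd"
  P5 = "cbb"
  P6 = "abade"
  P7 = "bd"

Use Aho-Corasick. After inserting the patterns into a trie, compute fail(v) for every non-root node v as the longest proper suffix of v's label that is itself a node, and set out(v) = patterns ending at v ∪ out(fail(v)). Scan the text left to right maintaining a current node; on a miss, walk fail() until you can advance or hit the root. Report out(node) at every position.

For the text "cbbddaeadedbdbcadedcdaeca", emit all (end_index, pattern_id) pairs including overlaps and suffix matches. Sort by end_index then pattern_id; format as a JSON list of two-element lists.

Build:
Trie (insert patterns):
  n0 'ε': a→11 b→16 c→6 d→1 e→3
  n1 'd': b→7 e→2
  n2 'de': ·  ←P0
  n3 'e': a→4
  n4 'ea': e→5  ←P3
  n5 'eae': ·  ←P1
  n6 'c': b→9  ←P2
  n7 'db': d→8
  n8 'dbd': ·  ←P4
  n9 'cb': b→10
  n10 'cbb': ·  ←P5
  n11 'a': b→12
  n12 'ab': a→13
  n13 'aba': d→14
  n14 'abad': e→15
  n15 'abade': ·  ←P6
  n16 'b': d→17
  n17 'bd': ·  ←P7

Failure links (BFS by depth):
  fail(1) 'd': from fail(0)=0 chase 'd': 0 ⇒ 0;  out=∅∪out(0)=∅
  fail(3) 'e': from fail(0)=0 chase 'e': 0 ⇒ 0;  out=∅∪out(0)=∅
  fail(6) 'c': from fail(0)=0 chase 'c': 0 ⇒ 0;  out={2}∪out(0)={2}
  fail(11) 'a': from fail(0)=0 chase 'a': 0 ⇒ 0;  out=∅∪out(0)=∅
  fail(16) 'b': from fail(0)=0 chase 'b': 0 ⇒ 0;  out=∅∪out(0)=∅
  fail(2) 'de': from fail(1)=0 chase 'e': 0 ⇒ 3;  out={0}∪out(3)={0}
  fail(4) 'ea': from fail(3)=0 chase 'a': 0 ⇒ 11;  out={3}∪out(11)={3}
  fail(7) 'db': from fail(1)=0 chase 'b': 0 ⇒ 16;  out=∅∪out(16)=∅
  fail(9) 'cb': from fail(6)=0 chase 'b': 0 ⇒ 16;  out=∅∪out(16)=∅
  fail(12) 'ab': from fail(11)=0 chase 'b': 0 ⇒ 16;  out=∅∪out(16)=∅
  fail(17) 'bd': from fail(16)=0 chase 'd': 0 ⇒ 1;  out={7}∪out(1)={7}
  fail(5) 'eae': from fail(4)=11 chase 'e': 11→0 ⇒ 3;  out={1}∪out(3)={1}
  fail(8) 'dbd': from fail(7)=16 chase 'd': 16 ⇒ 17;  out={4}∪out(17)={4,7}
  fail(10) 'cbb': from fail(9)=16 chase 'b': 16→0 ⇒ 16;  out={5}∪out(16)={5}
  fail(13) 'aba': from fail(12)=16 chase 'a': 16→0 ⇒ 11;  out=∅∪out(11)=∅
  fail(14) 'abad': from fail(13)=11 chase 'd': 11→0 ⇒ 1;  out=∅∪out(1)=∅
  fail(15) 'abade': from fail(14)=1 chase 'e': 1 ⇒ 2;  out={6}∪out(2)={0,6}

Text stream:
pos 0 'c': at 6  → match P2@[0:0]
pos 1 'b': at 9
pos 2 'b': at 10  → match P5@[0:2]
pos 3 'd': at 17 ·f  → match P7@[2:3]
pos 4 'd': at 1 ·f
pos 5 'a': at 11 ·f
pos 6 'e': at 3 ·f
pos 7 'a': at 4  → match P3@[6:7]
pos 8 'd': at 1 ·f
pos 9 'e': at 2  → match P0@[8:9]
pos 10 'd': at 1 ·f
pos 11 'b': at 7
pos 12 'd': at 8  → match P4@[10:12],P7@[11:12]
pos 13 'b': at 7 ·f
pos 14 'c': at 6 ·f  → match P2@[14:14]
pos 15 'a': at 11 ·f
pos 16 'd': at 1 ·f
pos 17 'e': at 2  → match P0@[16:17]
pos 18 'd': at 1 ·f
pos 19 'c': at 6 ·f  → match P2@[19:19]
pos 20 'd': at 1 ·f
pos 21 'a': at 11 ·f
pos 22 'e': at 3 ·f
pos 23 'c': at 6 ·f  → match P2@[23:23]
pos 24 'a': at 11 ·f

Result: [[0,2],[2,5],[3,7],[7,3],[9,0],[12,4],[12,7],[14,2],[17,0],[19,2],[23,2]]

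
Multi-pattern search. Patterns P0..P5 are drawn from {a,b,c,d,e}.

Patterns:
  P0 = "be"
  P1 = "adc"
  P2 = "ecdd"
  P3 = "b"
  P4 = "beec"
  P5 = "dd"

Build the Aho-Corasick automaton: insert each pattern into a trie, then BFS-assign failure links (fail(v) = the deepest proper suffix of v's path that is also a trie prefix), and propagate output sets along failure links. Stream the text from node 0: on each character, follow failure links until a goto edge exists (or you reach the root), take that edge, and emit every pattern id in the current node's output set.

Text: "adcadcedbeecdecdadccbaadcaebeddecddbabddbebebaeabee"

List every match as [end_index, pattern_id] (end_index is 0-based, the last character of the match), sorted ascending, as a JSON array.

Construct AC machine:
Trie nodes:
  n0 'ε': a→3 b→1 d→12 e→6
  n1 'b': e→2  [P3 ends]
  n2 'be': e→10  [P0 ends]
  n3 'a': d→4
  n4 'ad': c→5
  n5 'adc': ·  [P1 ends]
  n6 'e': c→7
  n7 'ec': d→8
  n8 'ecd': d→9
  n9 'ecdd': ·  [P2 ends]
  n10 'bee': c→11
  n11 'beec': ·  [P4 ends]
  n12 'd': d→13
  n13 'dd': ·  [P5 ends]

BFS fail/out derivation:
  fail(1) 'b': from fail(0)=0 chase 'b': 0 ⇒ 0;  out={3}∪out(0)={3}
  fail(3) 'a': from fail(0)=0 chase 'a': 0 ⇒ 0;  out=∅∪out(0)=∅
  fail(6) 'e': from fail(0)=0 chase 'e': 0 ⇒ 0;  out=∅∪out(0)=∅
  fail(12) 'd': from fail(0)=0 chase 'd': 0 ⇒ 0;  out=∅∪out(0)=∅
  fail(2) 'be': from fail(1)=0 chase 'e': 0 ⇒ 6;  out={0}∪out(6)={0}
  fail(4) 'ad': from fail(3)=0 chase 'd': 0 ⇒ 12;  out=∅∪out(12)=∅
  fail(7) 'ec': from fail(6)=0 chase 'c': 0 ⇒ 0;  out=∅∪out(0)=∅
  fail(13) 'dd': from fail(12)=0 chase 'd': 0 ⇒ 12;  out={5}∪out(12)={5}
  fail(5) 'adc': from fail(4)=12 chase 'c': 12→0 ⇒ 0;  out={1}∪out(0)={1}
  fail(8) 'ecd': from fail(7)=0 chase 'd': 0 ⇒ 12;  out=∅∪out(12)=∅
  fail(10) 'bee': from fail(2)=6 chase 'e': 6→0 ⇒ 6;  out=∅∪out(6)=∅
  fail(9) 'ecdd': from fail(8)=12 chase 'd': 12 ⇒ 13;  out={2}∪out(13)={2,5}
  fail(11) 'beec': from fail(10)=6 chase 'c': 6 ⇒ 7;  out={4}∪out(7)={4}

Scan:
i=0 'a': node 0→3
i=1 'd': node 3→4
i=2 'c': node 4→5  emit P1@[0:2]
i=3 'a': node 5→3 ·f
i=4 'd': node 3→4
i=5 'c': node 4→5  emit P1@[3:5]
i=6 'e': node 5→6 ·f
i=7 'd': node 6→12 ·f
i=8 'b': node 12→1 ·f  emit P3@[8:8]
i=9 'e': node 1→2  emit P0@[8:9]
i=10 'e': node 2→10
i=11 'c': node 10→11  emit P4@[8:11]
i=12 'd': node 11→8 ·f
i=13 'e': node 8→6 ·f
i=14 'c': node 6→7
i=15 'd': node 7→8
i=16 'a': node 8→3 ·f
i=17 'd': node 3→4
i=18 'c': node 4→5  emit P1@[16:18]
i=19 'c': node 5→0 ·f
i=20 'b': node 0→1  emit P3@[20:20]
i=21 'a': node 1→3 ·f
i=22 'a': node 3→3 ·f
i=23 'd': node 3→4
i=24 'c': node 4→5  emit P1@[22:24]
i=25 'a': node 5→3 ·f
i=26 'e': node 3→6 ·f
i=27 'b': node 6→1 ·f  emit P3@[27:27]
i=28 'e': node 1→2  emit P0@[27:28]
i=29 'd': node 2→12 ·f
i=30 'd': node 12→13  emit P5@[29:30]
i=31 'e': node 13→6 ·f
i=32 'c': node 6→7
i=33 'd': node 7→8
i=34 'd': node 8→9  emit P2@[31:34],P5@[33:34]
i=35 'b': node 9→1 ·f  emit P3@[35:35]
i=36 'a': node 1→3 ·f
i=37 'b': node 3→1 ·f  emit P3@[37:37]
i=38 'd': node 1→12 ·f
i=39 'd': node 12→13  emit P5@[38:39]
i=40 'b': node 13→1 ·f  emit P3@[40:40]
i=41 'e': node 1→2  emit P0@[40:41]
i=42 'b': node 2→1 ·f  emit P3@[42:42]
i=43 'e': node 1→2  emit P0@[42:43]
i=44 'b': node 2→1 ·f  emit P3@[44:44]
i=45 'a': node 1→3 ·f
i=46 'e': node 3→6 ·f
i=47 'a': node 6→3 ·f
i=48 'b': node 3→1 ·f  emit P3@[48:48]
i=49 'e': node 1→2  emit P0@[48:49]
i=50 'e': node 2→10

All matches (sorted): [[2,1],[5,1],[8,3],[9,0],[11,4],[18,1],[20,3],[24,1],[27,3],[28,0],[30,5],[34,2],[34,5],[35,3],[37,3],[39,5],[40,3],[41,0],[42,3],[43,0],[44,3],[48,3],[49,0]]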